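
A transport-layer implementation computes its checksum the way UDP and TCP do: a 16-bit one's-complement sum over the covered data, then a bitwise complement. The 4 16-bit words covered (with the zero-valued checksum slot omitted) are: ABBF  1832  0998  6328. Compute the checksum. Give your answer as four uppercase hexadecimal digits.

One's-complement addition (fold any carry out of bit 15 back into bit 0):
  0xABBF + 0x1832 = 0x0C3F1
  0xC3F1 + 0x0998 = 0x0CD89
  0xCD89 + 0x6328 = 0x130B1 → wrap carry → 0x30B2
One's-complement sum = 0x30B2.
Checksum = ~0x30B2 & 0xFFFF = 0xCF4D.

CF4D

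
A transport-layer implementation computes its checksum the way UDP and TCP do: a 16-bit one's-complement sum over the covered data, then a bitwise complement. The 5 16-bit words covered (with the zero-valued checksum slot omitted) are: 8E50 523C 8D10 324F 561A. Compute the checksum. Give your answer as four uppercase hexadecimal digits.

09F9

One's-complement addition (fold any carry out of bit 15 back into bit 0):
  0x8E50 + 0x523C = 0x0E08C
  0xE08C + 0x8D10 = 0x16D9C → wrap carry → 0x6D9D
  0x6D9D + 0x324F = 0x09FEC
  0x9FEC + 0x561A = 0x0F606
One's-complement sum = 0xF606.
Checksum = ~0xF606 & 0xFFFF = 0x09F9.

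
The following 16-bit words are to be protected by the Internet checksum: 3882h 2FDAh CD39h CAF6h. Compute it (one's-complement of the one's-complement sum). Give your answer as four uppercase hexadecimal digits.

FF72

One's-complement addition (fold any carry out of bit 15 back into bit 0):
  0x3882 + 0x2FDA = 0x0685C
  0x685C + 0xCD39 = 0x13595 → wrap carry → 0x3596
  0x3596 + 0xCAF6 = 0x1008C → wrap carry → 0x008D
One's-complement sum = 0x008D.
Checksum = ~0x008D & 0xFFFF = 0xFF72.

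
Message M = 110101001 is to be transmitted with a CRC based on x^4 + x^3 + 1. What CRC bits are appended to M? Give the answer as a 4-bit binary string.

0101

Append 4 zeros: 1101010010000. Divide by 11001 (XOR where the leading bit is 1):
  pos 0: 11010 XOR 11001 = 00011
  pos 3: 11100 XOR 11001 = 00101
  pos 5: 10110 XOR 11001 = 01111
  pos 6: 11110 XOR 11001 = 00111
  pos 8: 11100 XOR 11001 = 00101
Remainder (last 4 bits) = 0101. This is the CRC / FCS.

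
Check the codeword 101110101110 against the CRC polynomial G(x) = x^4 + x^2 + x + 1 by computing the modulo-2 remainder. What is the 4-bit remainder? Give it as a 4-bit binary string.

0000

Modulo-2 division of 101110101110 by 10111:
  pos 0: 10111 XOR 10111 = 00000
  pos 6: 10111 XOR 10111 = 00000
Remainder = 0000 (zero — the frame passes the CRC check).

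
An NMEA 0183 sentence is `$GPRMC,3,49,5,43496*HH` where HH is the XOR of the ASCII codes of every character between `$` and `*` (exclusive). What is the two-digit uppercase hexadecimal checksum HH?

7C

XOR the ASCII codes of the payload characters:
  'G' = 0x47 → acc = 0x47
  'P' = 0x50 → acc = 0x17
  'R' = 0x52 → acc = 0x45
  'M' = 0x4D → acc = 0x08
  'C' = 0x43 → acc = 0x4B
  ',' = 0x2C → acc = 0x67
  '3' = 0x33 → acc = 0x54
  ',' = 0x2C → acc = 0x78
  '4' = 0x34 → acc = 0x4C
  '9' = 0x39 → acc = 0x75
  ',' = 0x2C → acc = 0x59
  '5' = 0x35 → acc = 0x6C
  ',' = 0x2C → acc = 0x40
  '4' = 0x34 → acc = 0x74
  '3' = 0x33 → acc = 0x47
  '4' = 0x34 → acc = 0x73
  '9' = 0x39 → acc = 0x4A
  '6' = 0x36 → acc = 0x7C
Checksum = 0x7C.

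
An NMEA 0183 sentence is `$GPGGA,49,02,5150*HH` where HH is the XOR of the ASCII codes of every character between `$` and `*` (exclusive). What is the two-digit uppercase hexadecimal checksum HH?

XOR the ASCII codes of the payload characters:
  'G' = 0x47 → acc = 0x47
  'P' = 0x50 → acc = 0x17
  'G' = 0x47 → acc = 0x50
  'G' = 0x47 → acc = 0x17
  'A' = 0x41 → acc = 0x56
  ',' = 0x2C → acc = 0x7A
  '4' = 0x34 → acc = 0x4E
  '9' = 0x39 → acc = 0x77
  ',' = 0x2C → acc = 0x5B
  '0' = 0x30 → acc = 0x6B
  '2' = 0x32 → acc = 0x59
  ',' = 0x2C → acc = 0x75
  '5' = 0x35 → acc = 0x40
  '1' = 0x31 → acc = 0x71
  '5' = 0x35 → acc = 0x44
  '0' = 0x30 → acc = 0x74
Checksum = 0x74.

74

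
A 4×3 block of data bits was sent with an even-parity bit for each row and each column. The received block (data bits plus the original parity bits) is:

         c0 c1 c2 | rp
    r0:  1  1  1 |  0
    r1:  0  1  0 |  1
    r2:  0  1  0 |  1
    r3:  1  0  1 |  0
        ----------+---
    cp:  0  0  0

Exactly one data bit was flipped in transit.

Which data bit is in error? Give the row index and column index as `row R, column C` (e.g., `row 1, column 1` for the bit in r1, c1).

Recompute each row's even parity and compare to rp:
  r0: data parity 1, sent rp 0 → mismatch
  r1: data parity 1, sent rp 1 → ok
  r2: data parity 1, sent rp 1 → ok
  r3: data parity 0, sent rp 0 → ok
Recompute each column's even parity and compare to cp:
  c0: data parity 0, sent cp 0 → ok
  c1: data parity 1, sent cp 0 → mismatch
  c2: data parity 0, sent cp 0 → ok
Exactly one row (r0) and one column (c1) fail → the flipped bit is at their intersection.

row 0, column 1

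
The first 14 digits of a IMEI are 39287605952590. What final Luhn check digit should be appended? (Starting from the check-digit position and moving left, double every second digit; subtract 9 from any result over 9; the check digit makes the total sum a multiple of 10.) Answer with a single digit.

6

Partial digits right→left: 0 9 5 2 5 9 5 0 6 7 8 2 9 3
Double every second digit counting from the check-digit position (so the 1st, 3rd, 5th, ... of the partial from the right).
  doubled (with −9 where >9): 0 1 1 1 3 7 9 → sum 22
  kept as-is: 9 2 9 0 7 2 3 → sum 32
Total = 22 + 32 = 54.
Check digit = (10 − (54 mod 10)) mod 10 = 6.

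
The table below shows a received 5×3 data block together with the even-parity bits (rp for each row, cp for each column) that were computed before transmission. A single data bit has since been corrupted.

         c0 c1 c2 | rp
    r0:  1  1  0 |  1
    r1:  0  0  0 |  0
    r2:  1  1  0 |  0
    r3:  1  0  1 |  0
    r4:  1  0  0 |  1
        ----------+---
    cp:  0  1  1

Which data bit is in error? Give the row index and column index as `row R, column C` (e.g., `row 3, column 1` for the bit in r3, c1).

Recompute each row's even parity and compare to rp:
  r0: data parity 0, sent rp 1 → mismatch
  r1: data parity 0, sent rp 0 → ok
  r2: data parity 0, sent rp 0 → ok
  r3: data parity 0, sent rp 0 → ok
  r4: data parity 1, sent rp 1 → ok
Recompute each column's even parity and compare to cp:
  c0: data parity 0, sent cp 0 → ok
  c1: data parity 0, sent cp 1 → mismatch
  c2: data parity 1, sent cp 1 → ok
Exactly one row (r0) and one column (c1) fail → the flipped bit is at their intersection.

row 0, column 1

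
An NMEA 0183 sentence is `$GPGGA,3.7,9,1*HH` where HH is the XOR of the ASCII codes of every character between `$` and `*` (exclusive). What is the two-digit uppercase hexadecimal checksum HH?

XOR the ASCII codes of the payload characters:
  'G' = 0x47 → acc = 0x47
  'P' = 0x50 → acc = 0x17
  'G' = 0x47 → acc = 0x50
  'G' = 0x47 → acc = 0x17
  'A' = 0x41 → acc = 0x56
  ',' = 0x2C → acc = 0x7A
  '3' = 0x33 → acc = 0x49
  '.' = 0x2E → acc = 0x67
  '7' = 0x37 → acc = 0x50
  ',' = 0x2C → acc = 0x7C
  '9' = 0x39 → acc = 0x45
  ',' = 0x2C → acc = 0x69
  '1' = 0x31 → acc = 0x58
Checksum = 0x58.

58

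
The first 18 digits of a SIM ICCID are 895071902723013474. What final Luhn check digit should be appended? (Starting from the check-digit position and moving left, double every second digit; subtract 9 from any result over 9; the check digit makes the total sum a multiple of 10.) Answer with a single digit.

7

Partial digits right→left: 4 7 4 3 1 0 3 2 7 2 0 9 1 7 0 5 9 8
Double every second digit counting from the check-digit position (so the 1st, 3rd, 5th, ... of the partial from the right).
  doubled (with −9 where >9): 8 8 2 6 5 0 2 0 9 → sum 40
  kept as-is: 7 3 0 2 2 9 7 5 8 → sum 43
Total = 40 + 43 = 83.
Check digit = (10 − (83 mod 10)) mod 10 = 7.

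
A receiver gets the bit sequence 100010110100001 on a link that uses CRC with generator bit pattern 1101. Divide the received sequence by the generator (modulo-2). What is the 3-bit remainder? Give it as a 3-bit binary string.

Modulo-2 division of 100010110100001 by 1101:
  pos 0: 1000 XOR 1101 = 0101
  pos 1: 1011 XOR 1101 = 0110
  pos 2: 1100 XOR 1101 = 0001
  pos 5: 1110 XOR 1101 = 0011
  pos 7: 1110 XOR 1101 = 0011
  pos 9: 1100 XOR 1101 = 0001
Remainder = 101 (nonzero — an error is detected).

101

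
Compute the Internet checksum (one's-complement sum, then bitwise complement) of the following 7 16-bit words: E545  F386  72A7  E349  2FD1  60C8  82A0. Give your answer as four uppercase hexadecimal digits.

BE07

One's-complement addition (fold any carry out of bit 15 back into bit 0):
  0xE545 + 0xF386 = 0x1D8CB → wrap carry → 0xD8CC
  0xD8CC + 0x72A7 = 0x14B73 → wrap carry → 0x4B74
  0x4B74 + 0xE349 = 0x12EBD → wrap carry → 0x2EBE
  0x2EBE + 0x2FD1 = 0x05E8F
  0x5E8F + 0x60C8 = 0x0BF57
  0xBF57 + 0x82A0 = 0x141F7 → wrap carry → 0x41F8
One's-complement sum = 0x41F8.
Checksum = ~0x41F8 & 0xFFFF = 0xBE07.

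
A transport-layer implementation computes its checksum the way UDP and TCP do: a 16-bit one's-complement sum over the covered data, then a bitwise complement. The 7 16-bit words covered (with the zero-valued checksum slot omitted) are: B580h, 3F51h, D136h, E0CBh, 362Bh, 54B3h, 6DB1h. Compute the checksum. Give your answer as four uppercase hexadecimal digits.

609B

One's-complement addition (fold any carry out of bit 15 back into bit 0):
  0xB580 + 0x3F51 = 0x0F4D1
  0xF4D1 + 0xD136 = 0x1C607 → wrap carry → 0xC608
  0xC608 + 0xE0CB = 0x1A6D3 → wrap carry → 0xA6D4
  0xA6D4 + 0x362B = 0x0DCFF
  0xDCFF + 0x54B3 = 0x131B2 → wrap carry → 0x31B3
  0x31B3 + 0x6DB1 = 0x09F64
One's-complement sum = 0x9F64.
Checksum = ~0x9F64 & 0xFFFF = 0x609B.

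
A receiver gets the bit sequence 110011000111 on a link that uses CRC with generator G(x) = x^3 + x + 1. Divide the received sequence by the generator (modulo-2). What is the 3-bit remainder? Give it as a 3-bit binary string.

110

Modulo-2 division of 110011000111 by 1011:
  pos 0: 1100 XOR 1011 = 0111
  pos 1: 1111 XOR 1011 = 0100
  pos 2: 1001 XOR 1011 = 0010
  pos 4: 1000 XOR 1011 = 0011
  pos 6: 1101 XOR 1011 = 0110
  pos 7: 1101 XOR 1011 = 0110
  pos 8: 1101 XOR 1011 = 0110
Remainder = 110 (nonzero — an error is detected).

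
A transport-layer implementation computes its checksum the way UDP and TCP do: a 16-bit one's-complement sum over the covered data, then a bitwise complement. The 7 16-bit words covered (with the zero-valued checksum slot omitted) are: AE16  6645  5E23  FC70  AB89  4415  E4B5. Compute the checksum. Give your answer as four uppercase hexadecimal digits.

One's-complement addition (fold any carry out of bit 15 back into bit 0):
  0xAE16 + 0x6645 = 0x1145B → wrap carry → 0x145C
  0x145C + 0x5E23 = 0x0727F
  0x727F + 0xFC70 = 0x16EEF → wrap carry → 0x6EF0
  0x6EF0 + 0xAB89 = 0x11A79 → wrap carry → 0x1A7A
  0x1A7A + 0x4415 = 0x05E8F
  0x5E8F + 0xE4B5 = 0x14344 → wrap carry → 0x4345
One's-complement sum = 0x4345.
Checksum = ~0x4345 & 0xFFFF = 0xBCBA.

BCBA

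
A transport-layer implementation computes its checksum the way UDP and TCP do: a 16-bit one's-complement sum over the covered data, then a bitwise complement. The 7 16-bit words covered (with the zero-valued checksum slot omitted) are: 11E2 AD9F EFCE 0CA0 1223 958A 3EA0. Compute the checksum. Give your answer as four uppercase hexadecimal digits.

5DC1

One's-complement addition (fold any carry out of bit 15 back into bit 0):
  0x11E2 + 0xAD9F = 0x0BF81
  0xBF81 + 0xEFCE = 0x1AF4F → wrap carry → 0xAF50
  0xAF50 + 0x0CA0 = 0x0BBF0
  0xBBF0 + 0x1223 = 0x0CE13
  0xCE13 + 0x958A = 0x1639D → wrap carry → 0x639E
  0x639E + 0x3EA0 = 0x0A23E
One's-complement sum = 0xA23E.
Checksum = ~0xA23E & 0xFFFF = 0x5DC1.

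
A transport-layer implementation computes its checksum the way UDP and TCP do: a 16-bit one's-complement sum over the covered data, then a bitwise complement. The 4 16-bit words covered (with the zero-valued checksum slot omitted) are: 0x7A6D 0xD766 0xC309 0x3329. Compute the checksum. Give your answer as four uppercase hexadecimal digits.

One's-complement addition (fold any carry out of bit 15 back into bit 0):
  0x7A6D + 0xD766 = 0x151D3 → wrap carry → 0x51D4
  0x51D4 + 0xC309 = 0x114DD → wrap carry → 0x14DE
  0x14DE + 0x3329 = 0x04807
One's-complement sum = 0x4807.
Checksum = ~0x4807 & 0xFFFF = 0xB7F8.

B7F8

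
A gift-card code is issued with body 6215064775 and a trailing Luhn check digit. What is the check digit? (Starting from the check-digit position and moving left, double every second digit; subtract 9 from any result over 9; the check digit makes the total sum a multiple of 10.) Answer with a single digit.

8

Partial digits right→left: 5 7 7 4 6 0 5 1 2 6
Double every second digit counting from the check-digit position (so the 1st, 3rd, 5th, ... of the partial from the right).
  doubled (with −9 where >9): 1 5 3 1 4 → sum 14
  kept as-is: 7 4 0 1 6 → sum 18
Total = 14 + 18 = 32.
Check digit = (10 − (32 mod 10)) mod 10 = 8.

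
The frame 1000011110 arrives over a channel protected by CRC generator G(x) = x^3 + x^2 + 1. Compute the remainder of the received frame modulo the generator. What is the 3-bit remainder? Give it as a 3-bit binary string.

000

Modulo-2 division of 1000011110 by 1101:
  pos 0: 1000 XOR 1101 = 0101
  pos 1: 1010 XOR 1101 = 0111
  pos 2: 1111 XOR 1101 = 0010
  pos 4: 1011 XOR 1101 = 0110
  pos 5: 1101 XOR 1101 = 0000
Remainder = 000 (zero — the frame passes the CRC check).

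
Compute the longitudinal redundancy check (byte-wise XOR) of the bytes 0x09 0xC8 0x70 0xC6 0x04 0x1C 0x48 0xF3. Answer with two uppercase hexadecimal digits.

XOR the bytes together:
  start with 0x09
  0x09 ⊕ 0xC8 = 0xC1
  0xC1 ⊕ 0x70 = 0xB1
  0xB1 ⊕ 0xC6 = 0x77
  0x77 ⊕ 0x04 = 0x73
  0x73 ⊕ 0x1C = 0x6F
  0x6F ⊕ 0x48 = 0x27
  0x27 ⊕ 0xF3 = 0xD4

D4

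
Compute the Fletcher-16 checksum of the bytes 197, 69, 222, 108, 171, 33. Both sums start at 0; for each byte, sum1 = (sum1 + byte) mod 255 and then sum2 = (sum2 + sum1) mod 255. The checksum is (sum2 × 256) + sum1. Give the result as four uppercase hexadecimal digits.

3623

Running sums (mod 255):
  after byte 0 (197): sum1=197, sum2=197
  after byte 1 (69): sum1=11, sum2=208
  after byte 2 (222): sum1=233, sum2=186
  after byte 3 (108): sum1=86, sum2=17
  after byte 4 (171): sum1=2, sum2=19
  after byte 5 (33): sum1=35, sum2=54
Checksum = sum2·256 + sum1 = 54·256 + 35 = 13859 = 0x3623.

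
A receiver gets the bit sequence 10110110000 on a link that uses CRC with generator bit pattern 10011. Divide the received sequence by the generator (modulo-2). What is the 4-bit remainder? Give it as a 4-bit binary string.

Modulo-2 division of 10110110000 by 10011:
  pos 0: 10110 XOR 10011 = 00101
  pos 2: 10111 XOR 10011 = 00100
  pos 4: 10000 XOR 10011 = 00011
Remainder = 1100 (nonzero — an error is detected).

1100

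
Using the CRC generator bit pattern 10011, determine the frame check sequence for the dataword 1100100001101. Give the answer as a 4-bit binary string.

Append 4 zeros: 11001000011010000. Divide by 10011 (XOR where the leading bit is 1):
  pos 0: 11001 XOR 10011 = 01010
  pos 1: 10100 XOR 10011 = 00111
  pos 3: 11100 XOR 10011 = 01111
  pos 4: 11110 XOR 10011 = 01101
  pos 5: 11011 XOR 10011 = 01000
  pos 6: 10001 XOR 10011 = 00010
  pos 9: 10010 XOR 10011 = 00001
Remainder (last 4 bits) = 1000. This is the CRC / FCS.

1000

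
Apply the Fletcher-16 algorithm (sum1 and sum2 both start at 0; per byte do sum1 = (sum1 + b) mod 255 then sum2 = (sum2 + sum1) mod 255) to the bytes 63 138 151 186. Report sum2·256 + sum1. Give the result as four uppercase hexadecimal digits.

861C

Running sums (mod 255):
  after byte 0 (63): sum1=63, sum2=63
  after byte 1 (138): sum1=201, sum2=9
  after byte 2 (151): sum1=97, sum2=106
  after byte 3 (186): sum1=28, sum2=134
Checksum = sum2·256 + sum1 = 134·256 + 28 = 34332 = 0x861C.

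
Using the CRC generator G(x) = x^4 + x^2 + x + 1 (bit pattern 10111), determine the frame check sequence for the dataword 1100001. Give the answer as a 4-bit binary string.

Append 4 zeros: 11000010000. Divide by 10111 (XOR where the leading bit is 1):
  pos 0: 11000 XOR 10111 = 01111
  pos 1: 11110 XOR 10111 = 01001
  pos 2: 10011 XOR 10111 = 00100
  pos 4: 10000 XOR 10111 = 00111
  pos 6: 11100 XOR 10111 = 01011
Remainder (last 4 bits) = 1011. This is the CRC / FCS.

1011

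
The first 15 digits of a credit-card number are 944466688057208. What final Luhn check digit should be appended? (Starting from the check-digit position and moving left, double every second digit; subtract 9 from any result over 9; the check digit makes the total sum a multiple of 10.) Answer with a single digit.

Partial digits right→left: 8 0 2 7 5 0 8 8 6 6 6 4 4 4 9
Double every second digit counting from the check-digit position (so the 1st, 3rd, 5th, ... of the partial from the right).
  doubled (with −9 where >9): 7 4 1 7 3 3 8 9 → sum 42
  kept as-is: 0 7 0 8 6 4 4 → sum 29
Total = 42 + 29 = 71.
Check digit = (10 − (71 mod 10)) mod 10 = 9.

9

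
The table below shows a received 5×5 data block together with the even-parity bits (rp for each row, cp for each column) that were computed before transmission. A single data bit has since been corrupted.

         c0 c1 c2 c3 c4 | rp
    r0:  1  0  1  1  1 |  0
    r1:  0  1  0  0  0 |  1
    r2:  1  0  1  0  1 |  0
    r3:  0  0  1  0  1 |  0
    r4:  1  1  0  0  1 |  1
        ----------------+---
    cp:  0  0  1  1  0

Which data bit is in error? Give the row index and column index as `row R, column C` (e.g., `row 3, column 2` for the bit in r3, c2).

row 2, column 0

Recompute each row's even parity and compare to rp:
  r0: data parity 0, sent rp 0 → ok
  r1: data parity 1, sent rp 1 → ok
  r2: data parity 1, sent rp 0 → mismatch
  r3: data parity 0, sent rp 0 → ok
  r4: data parity 1, sent rp 1 → ok
Recompute each column's even parity and compare to cp:
  c0: data parity 1, sent cp 0 → mismatch
  c1: data parity 0, sent cp 0 → ok
  c2: data parity 1, sent cp 1 → ok
  c3: data parity 1, sent cp 1 → ok
  c4: data parity 0, sent cp 0 → ok
Exactly one row (r2) and one column (c0) fail → the flipped bit is at their intersection.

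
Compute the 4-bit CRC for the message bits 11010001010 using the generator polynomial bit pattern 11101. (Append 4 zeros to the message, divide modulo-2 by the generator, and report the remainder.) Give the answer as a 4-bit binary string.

0100

Append 4 zeros: 110100010100000. Divide by 11101 (XOR where the leading bit is 1):
  pos 0: 11010 XOR 11101 = 00111
  pos 2: 11100 XOR 11101 = 00001
  pos 6: 11010 XOR 11101 = 00111
  pos 8: 11100 XOR 11101 = 00001
Remainder (last 4 bits) = 0100. This is the CRC / FCS.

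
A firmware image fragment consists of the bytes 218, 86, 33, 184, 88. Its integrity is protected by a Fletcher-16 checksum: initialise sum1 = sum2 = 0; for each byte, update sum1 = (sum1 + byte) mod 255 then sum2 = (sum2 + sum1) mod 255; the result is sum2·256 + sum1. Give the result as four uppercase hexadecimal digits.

CC63

Running sums (mod 255):
  after byte 0 (218): sum1=218, sum2=218
  after byte 1 (86): sum1=49, sum2=12
  after byte 2 (33): sum1=82, sum2=94
  after byte 3 (184): sum1=11, sum2=105
  after byte 4 (88): sum1=99, sum2=204
Checksum = sum2·256 + sum1 = 204·256 + 99 = 52323 = 0xCC63.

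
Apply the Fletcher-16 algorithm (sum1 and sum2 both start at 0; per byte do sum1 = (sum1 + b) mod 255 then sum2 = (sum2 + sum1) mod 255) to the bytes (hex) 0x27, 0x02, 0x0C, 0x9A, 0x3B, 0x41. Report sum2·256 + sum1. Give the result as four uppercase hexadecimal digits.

AC4C

Running sums (mod 255):
  after byte 0 (0x27): sum1=39, sum2=39
  after byte 1 (0x02): sum1=41, sum2=80
  after byte 2 (0x0C): sum1=53, sum2=133
  after byte 3 (0x9A): sum1=207, sum2=85
  after byte 4 (0x3B): sum1=11, sum2=96
  after byte 5 (0x41): sum1=76, sum2=172
Checksum = sum2·256 + sum1 = 172·256 + 76 = 44108 = 0xAC4C.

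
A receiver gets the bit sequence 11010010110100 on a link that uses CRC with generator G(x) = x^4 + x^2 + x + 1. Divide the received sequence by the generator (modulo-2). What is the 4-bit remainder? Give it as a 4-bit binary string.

0001

Modulo-2 division of 11010010110100 by 10111:
  pos 0: 11010 XOR 10111 = 01101
  pos 1: 11010 XOR 10111 = 01101
  pos 2: 11011 XOR 10111 = 01100
  pos 3: 11000 XOR 10111 = 01111
  pos 4: 11111 XOR 10111 = 01000
  pos 5: 10001 XOR 10111 = 00110
  pos 7: 11001 XOR 10111 = 01110
  pos 8: 11100 XOR 10111 = 01011
  pos 9: 10110 XOR 10111 = 00001
Remainder = 0001 (nonzero — an error is detected).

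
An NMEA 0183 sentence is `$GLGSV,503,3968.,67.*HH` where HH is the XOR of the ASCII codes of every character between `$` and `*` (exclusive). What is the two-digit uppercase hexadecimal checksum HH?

56

XOR the ASCII codes of the payload characters:
  'G' = 0x47 → acc = 0x47
  'L' = 0x4C → acc = 0x0B
  'G' = 0x47 → acc = 0x4C
  'S' = 0x53 → acc = 0x1F
  'V' = 0x56 → acc = 0x49
  ',' = 0x2C → acc = 0x65
  '5' = 0x35 → acc = 0x50
  '0' = 0x30 → acc = 0x60
  '3' = 0x33 → acc = 0x53
  ',' = 0x2C → acc = 0x7F
  '3' = 0x33 → acc = 0x4C
  '9' = 0x39 → acc = 0x75
  '6' = 0x36 → acc = 0x43
  '8' = 0x38 → acc = 0x7B
  '.' = 0x2E → acc = 0x55
  ',' = 0x2C → acc = 0x79
  '6' = 0x36 → acc = 0x4F
  '7' = 0x37 → acc = 0x78
  '.' = 0x2E → acc = 0x56
Checksum = 0x56.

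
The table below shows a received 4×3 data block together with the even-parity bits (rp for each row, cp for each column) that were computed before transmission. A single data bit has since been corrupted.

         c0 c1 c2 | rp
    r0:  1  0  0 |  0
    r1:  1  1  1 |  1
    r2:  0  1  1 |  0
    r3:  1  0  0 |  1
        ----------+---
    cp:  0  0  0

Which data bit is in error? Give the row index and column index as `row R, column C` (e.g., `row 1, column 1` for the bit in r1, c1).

row 0, column 0

Recompute each row's even parity and compare to rp:
  r0: data parity 1, sent rp 0 → mismatch
  r1: data parity 1, sent rp 1 → ok
  r2: data parity 0, sent rp 0 → ok
  r3: data parity 1, sent rp 1 → ok
Recompute each column's even parity and compare to cp:
  c0: data parity 1, sent cp 0 → mismatch
  c1: data parity 0, sent cp 0 → ok
  c2: data parity 0, sent cp 0 → ok
Exactly one row (r0) and one column (c0) fail → the flipped bit is at their intersection.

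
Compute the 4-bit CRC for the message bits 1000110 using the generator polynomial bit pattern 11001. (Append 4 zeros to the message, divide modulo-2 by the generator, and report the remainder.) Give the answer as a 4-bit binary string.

1110

Append 4 zeros: 10001100000. Divide by 11001 (XOR where the leading bit is 1):
  pos 0: 10001 XOR 11001 = 01000
  pos 1: 10001 XOR 11001 = 01000
  pos 2: 10000 XOR 11001 = 01001
  pos 3: 10010 XOR 11001 = 01011
  pos 4: 10110 XOR 11001 = 01111
  pos 5: 11110 XOR 11001 = 00111
Remainder (last 4 bits) = 1110. This is the CRC / FCS.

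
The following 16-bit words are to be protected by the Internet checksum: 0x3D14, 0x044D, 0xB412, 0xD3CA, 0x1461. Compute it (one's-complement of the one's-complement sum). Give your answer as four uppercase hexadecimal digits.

One's-complement addition (fold any carry out of bit 15 back into bit 0):
  0x3D14 + 0x044D = 0x04161
  0x4161 + 0xB412 = 0x0F573
  0xF573 + 0xD3CA = 0x1C93D → wrap carry → 0xC93E
  0xC93E + 0x1461 = 0x0DD9F
One's-complement sum = 0xDD9F.
Checksum = ~0xDD9F & 0xFFFF = 0x2260.

2260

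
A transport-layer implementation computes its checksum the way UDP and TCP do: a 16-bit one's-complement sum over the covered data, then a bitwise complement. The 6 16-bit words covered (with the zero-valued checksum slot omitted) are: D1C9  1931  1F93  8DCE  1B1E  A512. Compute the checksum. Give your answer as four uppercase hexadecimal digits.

A772

One's-complement addition (fold any carry out of bit 15 back into bit 0):
  0xD1C9 + 0x1931 = 0x0EAFA
  0xEAFA + 0x1F93 = 0x10A8D → wrap carry → 0x0A8E
  0x0A8E + 0x8DCE = 0x0985C
  0x985C + 0x1B1E = 0x0B37A
  0xB37A + 0xA512 = 0x1588C → wrap carry → 0x588D
One's-complement sum = 0x588D.
Checksum = ~0x588D & 0xFFFF = 0xA772.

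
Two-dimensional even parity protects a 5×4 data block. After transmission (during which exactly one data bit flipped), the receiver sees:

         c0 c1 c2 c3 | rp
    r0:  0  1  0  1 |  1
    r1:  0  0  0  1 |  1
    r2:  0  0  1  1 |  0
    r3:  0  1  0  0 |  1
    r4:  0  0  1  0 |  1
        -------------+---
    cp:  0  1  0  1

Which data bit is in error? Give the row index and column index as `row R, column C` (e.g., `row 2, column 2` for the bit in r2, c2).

row 0, column 1

Recompute each row's even parity and compare to rp:
  r0: data parity 0, sent rp 1 → mismatch
  r1: data parity 1, sent rp 1 → ok
  r2: data parity 0, sent rp 0 → ok
  r3: data parity 1, sent rp 1 → ok
  r4: data parity 1, sent rp 1 → ok
Recompute each column's even parity and compare to cp:
  c0: data parity 0, sent cp 0 → ok
  c1: data parity 0, sent cp 1 → mismatch
  c2: data parity 0, sent cp 0 → ok
  c3: data parity 1, sent cp 1 → ok
Exactly one row (r0) and one column (c1) fail → the flipped bit is at their intersection.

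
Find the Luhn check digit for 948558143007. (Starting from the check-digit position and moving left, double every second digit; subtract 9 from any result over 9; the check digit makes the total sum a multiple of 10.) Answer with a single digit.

Partial digits right→left: 7 0 0 3 4 1 8 5 5 8 4 9
Double every second digit counting from the check-digit position (so the 1st, 3rd, 5th, ... of the partial from the right).
  doubled (with −9 where >9): 5 0 8 7 1 8 → sum 29
  kept as-is: 0 3 1 5 8 9 → sum 26
Total = 29 + 26 = 55.
Check digit = (10 − (55 mod 10)) mod 10 = 5.

5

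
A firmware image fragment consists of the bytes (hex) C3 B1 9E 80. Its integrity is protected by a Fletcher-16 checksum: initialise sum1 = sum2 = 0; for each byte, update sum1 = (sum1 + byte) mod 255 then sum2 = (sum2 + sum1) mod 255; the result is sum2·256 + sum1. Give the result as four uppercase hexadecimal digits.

E194

Running sums (mod 255):
  after byte 0 (C3): sum1=195, sum2=195
  after byte 1 (B1): sum1=117, sum2=57
  after byte 2 (9E): sum1=20, sum2=77
  after byte 3 (80): sum1=148, sum2=225
Checksum = sum2·256 + sum1 = 225·256 + 148 = 57748 = 0xE194.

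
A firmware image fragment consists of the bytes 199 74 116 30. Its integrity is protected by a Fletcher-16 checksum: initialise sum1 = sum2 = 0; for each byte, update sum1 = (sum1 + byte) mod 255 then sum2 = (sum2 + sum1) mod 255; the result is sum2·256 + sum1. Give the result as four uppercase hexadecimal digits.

Running sums (mod 255):
  after byte 0 (199): sum1=199, sum2=199
  after byte 1 (74): sum1=18, sum2=217
  after byte 2 (116): sum1=134, sum2=96
  after byte 3 (30): sum1=164, sum2=5
Checksum = sum2·256 + sum1 = 5·256 + 164 = 1444 = 0x05A4.

05A4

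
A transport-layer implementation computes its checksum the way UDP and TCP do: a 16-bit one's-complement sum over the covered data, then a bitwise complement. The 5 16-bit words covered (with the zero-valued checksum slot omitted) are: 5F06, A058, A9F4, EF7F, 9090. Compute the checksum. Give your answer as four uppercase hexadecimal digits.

One's-complement addition (fold any carry out of bit 15 back into bit 0):
  0x5F06 + 0xA058 = 0x0FF5E
  0xFF5E + 0xA9F4 = 0x1A952 → wrap carry → 0xA953
  0xA953 + 0xEF7F = 0x198D2 → wrap carry → 0x98D3
  0x98D3 + 0x9090 = 0x12963 → wrap carry → 0x2964
One's-complement sum = 0x2964.
Checksum = ~0x2964 & 0xFFFF = 0xD69B.

D69B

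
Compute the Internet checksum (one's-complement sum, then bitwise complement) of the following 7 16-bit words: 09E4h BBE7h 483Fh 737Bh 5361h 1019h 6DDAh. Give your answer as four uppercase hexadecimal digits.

One's-complement addition (fold any carry out of bit 15 back into bit 0):
  0x09E4 + 0xBBE7 = 0x0C5CB
  0xC5CB + 0x483F = 0x10E0A → wrap carry → 0x0E0B
  0x0E0B + 0x737B = 0x08186
  0x8186 + 0x5361 = 0x0D4E7
  0xD4E7 + 0x1019 = 0x0E500
  0xE500 + 0x6DDA = 0x152DA → wrap carry → 0x52DB
One's-complement sum = 0x52DB.
Checksum = ~0x52DB & 0xFFFF = 0xAD24.

AD24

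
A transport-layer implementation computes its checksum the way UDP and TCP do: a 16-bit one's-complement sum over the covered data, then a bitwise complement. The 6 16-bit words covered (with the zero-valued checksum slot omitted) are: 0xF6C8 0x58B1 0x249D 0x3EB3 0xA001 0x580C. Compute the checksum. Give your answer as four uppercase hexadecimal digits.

One's-complement addition (fold any carry out of bit 15 back into bit 0):
  0xF6C8 + 0x58B1 = 0x14F79 → wrap carry → 0x4F7A
  0x4F7A + 0x249D = 0x07417
  0x7417 + 0x3EB3 = 0x0B2CA
  0xB2CA + 0xA001 = 0x152CB → wrap carry → 0x52CC
  0x52CC + 0x580C = 0x0AAD8
One's-complement sum = 0xAAD8.
Checksum = ~0xAAD8 & 0xFFFF = 0x5527.

5527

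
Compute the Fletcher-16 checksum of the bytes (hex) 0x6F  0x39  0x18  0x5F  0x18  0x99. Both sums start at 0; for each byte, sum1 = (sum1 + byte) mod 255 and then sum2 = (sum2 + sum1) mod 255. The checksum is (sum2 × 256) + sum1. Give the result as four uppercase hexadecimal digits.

03D1

Running sums (mod 255):
  after byte 0 (0x6F): sum1=111, sum2=111
  after byte 1 (0x39): sum1=168, sum2=24
  after byte 2 (0x18): sum1=192, sum2=216
  after byte 3 (0x5F): sum1=32, sum2=248
  after byte 4 (0x18): sum1=56, sum2=49
  after byte 5 (0x99): sum1=209, sum2=3
Checksum = sum2·256 + sum1 = 3·256 + 209 = 977 = 0x03D1.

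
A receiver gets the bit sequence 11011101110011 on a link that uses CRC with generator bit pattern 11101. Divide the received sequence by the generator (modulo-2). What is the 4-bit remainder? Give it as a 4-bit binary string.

Modulo-2 division of 11011101110011 by 11101:
  pos 0: 11011 XOR 11101 = 00110
  pos 2: 11010 XOR 11101 = 00111
  pos 4: 11111 XOR 11101 = 00010
  pos 7: 10100 XOR 11101 = 01001
  pos 8: 10011 XOR 11101 = 01110
  pos 9: 11101 XOR 11101 = 00000
Remainder = 0000 (zero — the frame passes the CRC check).

0000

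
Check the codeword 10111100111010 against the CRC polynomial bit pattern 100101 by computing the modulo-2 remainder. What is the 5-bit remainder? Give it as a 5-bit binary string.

Modulo-2 division of 10111100111010 by 100101:
  pos 0: 101111 XOR 100101 = 001010
  pos 2: 101000 XOR 100101 = 001101
  pos 4: 110111 XOR 100101 = 010010
  pos 5: 100101 XOR 100101 = 000000
Remainder = 00010 (nonzero — an error is detected).

00010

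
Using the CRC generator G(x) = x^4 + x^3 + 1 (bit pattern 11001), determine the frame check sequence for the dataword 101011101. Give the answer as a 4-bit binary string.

Append 4 zeros: 1010111010000. Divide by 11001 (XOR where the leading bit is 1):
  pos 0: 10101 XOR 11001 = 01100
  pos 1: 11001 XOR 11001 = 00000
  pos 6: 10100 XOR 11001 = 01101
  pos 7: 11010 XOR 11001 = 00011
Remainder (last 4 bits) = 0110. This is the CRC / FCS.

0110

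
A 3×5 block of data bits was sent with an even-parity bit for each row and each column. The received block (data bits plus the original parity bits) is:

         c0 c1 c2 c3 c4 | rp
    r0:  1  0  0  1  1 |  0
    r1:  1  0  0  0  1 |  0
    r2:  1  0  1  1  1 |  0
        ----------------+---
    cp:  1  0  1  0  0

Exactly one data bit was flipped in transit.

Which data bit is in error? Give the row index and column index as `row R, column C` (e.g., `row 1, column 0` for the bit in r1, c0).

row 0, column 4

Recompute each row's even parity and compare to rp:
  r0: data parity 1, sent rp 0 → mismatch
  r1: data parity 0, sent rp 0 → ok
  r2: data parity 0, sent rp 0 → ok
Recompute each column's even parity and compare to cp:
  c0: data parity 1, sent cp 1 → ok
  c1: data parity 0, sent cp 0 → ok
  c2: data parity 1, sent cp 1 → ok
  c3: data parity 0, sent cp 0 → ok
  c4: data parity 1, sent cp 0 → mismatch
Exactly one row (r0) and one column (c4) fail → the flipped bit is at their intersection.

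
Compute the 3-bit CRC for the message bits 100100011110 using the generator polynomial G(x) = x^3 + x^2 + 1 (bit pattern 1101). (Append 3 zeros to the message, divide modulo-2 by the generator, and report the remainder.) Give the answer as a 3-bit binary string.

Append 3 zeros: 100100011110000. Divide by 1101 (XOR where the leading bit is 1):
  pos 0: 1001 XOR 1101 = 0100
  pos 1: 1000 XOR 1101 = 0101
  pos 2: 1010 XOR 1101 = 0111
  pos 3: 1110 XOR 1101 = 0011
  pos 5: 1111 XOR 1101 = 0010
  pos 7: 1011 XOR 1101 = 0110
  pos 8: 1100 XOR 1101 = 0001
  pos 11: 1000 XOR 1101 = 0101
Remainder (last 3 bits) = 101. This is the CRC / FCS.

101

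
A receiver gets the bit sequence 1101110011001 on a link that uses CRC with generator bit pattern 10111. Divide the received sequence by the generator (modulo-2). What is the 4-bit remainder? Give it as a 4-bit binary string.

Modulo-2 division of 1101110011001 by 10111:
  pos 0: 11011 XOR 10111 = 01100
  pos 1: 11001 XOR 10111 = 01110
  pos 2: 11100 XOR 10111 = 01011
  pos 3: 10110 XOR 10111 = 00001
  pos 7: 11100 XOR 10111 = 01011
  pos 8: 10111 XOR 10111 = 00000
Remainder = 0000 (zero — the frame passes the CRC check).

0000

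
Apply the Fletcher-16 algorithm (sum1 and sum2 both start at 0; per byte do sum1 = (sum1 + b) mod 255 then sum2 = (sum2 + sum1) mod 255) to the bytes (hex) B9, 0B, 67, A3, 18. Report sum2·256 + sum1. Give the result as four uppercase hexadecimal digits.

Running sums (mod 255):
  after byte 0 (B9): sum1=185, sum2=185
  after byte 1 (0B): sum1=196, sum2=126
  after byte 2 (67): sum1=44, sum2=170
  after byte 3 (A3): sum1=207, sum2=122
  after byte 4 (18): sum1=231, sum2=98
Checksum = sum2·256 + sum1 = 98·256 + 231 = 25319 = 0x62E7.

62E7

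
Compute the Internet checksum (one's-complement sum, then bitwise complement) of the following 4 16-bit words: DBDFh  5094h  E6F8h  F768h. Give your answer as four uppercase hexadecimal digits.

F529

One's-complement addition (fold any carry out of bit 15 back into bit 0):
  0xDBDF + 0x5094 = 0x12C73 → wrap carry → 0x2C74
  0x2C74 + 0xE6F8 = 0x1136C → wrap carry → 0x136D
  0x136D + 0xF768 = 0x10AD5 → wrap carry → 0x0AD6
One's-complement sum = 0x0AD6.
Checksum = ~0x0AD6 & 0xFFFF = 0xF529.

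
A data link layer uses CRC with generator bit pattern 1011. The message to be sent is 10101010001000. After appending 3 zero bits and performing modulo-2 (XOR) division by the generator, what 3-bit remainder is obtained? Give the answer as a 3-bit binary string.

100

Append 3 zeros: 10101010001000000. Divide by 1011 (XOR where the leading bit is 1):
  pos 0: 1010 XOR 1011 = 0001
  pos 3: 1101 XOR 1011 = 0110
  pos 4: 1100 XOR 1011 = 0111
  pos 5: 1110 XOR 1011 = 0101
  pos 6: 1010 XOR 1011 = 0001
  pos 9: 1100 XOR 1011 = 0111
  pos 10: 1110 XOR 1011 = 0101
  pos 11: 1010 XOR 1011 = 0001
Remainder (last 3 bits) = 100. This is the CRC / FCS.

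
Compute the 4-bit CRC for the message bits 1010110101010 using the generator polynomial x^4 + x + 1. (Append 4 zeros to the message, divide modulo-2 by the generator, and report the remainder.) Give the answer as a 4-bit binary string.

1101

Append 4 zeros: 10101101010100000. Divide by 10011 (XOR where the leading bit is 1):
  pos 0: 10101 XOR 10011 = 00110
  pos 2: 11010 XOR 10011 = 01001
  pos 3: 10011 XOR 10011 = 00000
  pos 9: 10100 XOR 10011 = 00111
  pos 11: 11100 XOR 10011 = 01111
  pos 12: 11110 XOR 10011 = 01101
Remainder (last 4 bits) = 1101. This is the CRC / FCS.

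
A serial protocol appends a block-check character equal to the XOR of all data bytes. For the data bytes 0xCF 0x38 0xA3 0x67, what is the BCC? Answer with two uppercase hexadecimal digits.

XOR the bytes together:
  start with 0xCF
  0xCF ⊕ 0x38 = 0xF7
  0xF7 ⊕ 0xA3 = 0x54
  0x54 ⊕ 0x67 = 0x33

33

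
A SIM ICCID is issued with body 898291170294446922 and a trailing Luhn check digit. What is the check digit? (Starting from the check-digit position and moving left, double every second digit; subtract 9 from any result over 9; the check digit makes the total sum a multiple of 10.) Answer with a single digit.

Partial digits right→left: 2 2 9 6 4 4 4 9 2 0 7 1 1 9 2 8 9 8
Double every second digit counting from the check-digit position (so the 1st, 3rd, 5th, ... of the partial from the right).
  doubled (with −9 where >9): 4 9 8 8 4 5 2 4 9 → sum 53
  kept as-is: 2 6 4 9 0 1 9 8 8 → sum 47
Total = 53 + 47 = 100.
Check digit = (10 − (100 mod 10)) mod 10 = 0.

0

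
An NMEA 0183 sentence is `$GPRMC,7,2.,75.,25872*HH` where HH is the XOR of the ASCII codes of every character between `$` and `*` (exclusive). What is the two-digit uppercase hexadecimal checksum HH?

76

XOR the ASCII codes of the payload characters:
  'G' = 0x47 → acc = 0x47
  'P' = 0x50 → acc = 0x17
  'R' = 0x52 → acc = 0x45
  'M' = 0x4D → acc = 0x08
  'C' = 0x43 → acc = 0x4B
  ',' = 0x2C → acc = 0x67
  '7' = 0x37 → acc = 0x50
  ',' = 0x2C → acc = 0x7C
  '2' = 0x32 → acc = 0x4E
  '.' = 0x2E → acc = 0x60
  ',' = 0x2C → acc = 0x4C
  '7' = 0x37 → acc = 0x7B
  '5' = 0x35 → acc = 0x4E
  '.' = 0x2E → acc = 0x60
  ',' = 0x2C → acc = 0x4C
  '2' = 0x32 → acc = 0x7E
  '5' = 0x35 → acc = 0x4B
  '8' = 0x38 → acc = 0x73
  '7' = 0x37 → acc = 0x44
  '2' = 0x32 → acc = 0x76
Checksum = 0x76.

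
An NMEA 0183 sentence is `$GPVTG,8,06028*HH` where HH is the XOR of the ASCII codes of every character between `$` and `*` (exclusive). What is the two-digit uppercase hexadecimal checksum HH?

56

XOR the ASCII codes of the payload characters:
  'G' = 0x47 → acc = 0x47
  'P' = 0x50 → acc = 0x17
  'V' = 0x56 → acc = 0x41
  'T' = 0x54 → acc = 0x15
  'G' = 0x47 → acc = 0x52
  ',' = 0x2C → acc = 0x7E
  '8' = 0x38 → acc = 0x46
  ',' = 0x2C → acc = 0x6A
  '0' = 0x30 → acc = 0x5A
  '6' = 0x36 → acc = 0x6C
  '0' = 0x30 → acc = 0x5C
  '2' = 0x32 → acc = 0x6E
  '8' = 0x38 → acc = 0x56
Checksum = 0x56.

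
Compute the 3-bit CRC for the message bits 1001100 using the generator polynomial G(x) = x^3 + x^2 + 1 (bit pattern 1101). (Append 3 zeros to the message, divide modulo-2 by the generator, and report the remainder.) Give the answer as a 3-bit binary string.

Append 3 zeros: 1001100000. Divide by 1101 (XOR where the leading bit is 1):
  pos 0: 1001 XOR 1101 = 0100
  pos 1: 1001 XOR 1101 = 0100
  pos 2: 1000 XOR 1101 = 0101
  pos 3: 1010 XOR 1101 = 0111
  pos 4: 1110 XOR 1101 = 0011
  pos 6: 1100 XOR 1101 = 0001
Remainder (last 3 bits) = 001. This is the CRC / FCS.

001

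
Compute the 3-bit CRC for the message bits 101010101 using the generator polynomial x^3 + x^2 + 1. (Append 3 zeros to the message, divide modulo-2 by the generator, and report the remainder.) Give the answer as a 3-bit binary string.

Append 3 zeros: 101010101000. Divide by 1101 (XOR where the leading bit is 1):
  pos 0: 1010 XOR 1101 = 0111
  pos 1: 1111 XOR 1101 = 0010
  pos 3: 1001 XOR 1101 = 0100
  pos 4: 1000 XOR 1101 = 0101
  pos 5: 1011 XOR 1101 = 0110
  pos 6: 1100 XOR 1101 = 0001
Remainder (last 3 bits) = 100. This is the CRC / FCS.

100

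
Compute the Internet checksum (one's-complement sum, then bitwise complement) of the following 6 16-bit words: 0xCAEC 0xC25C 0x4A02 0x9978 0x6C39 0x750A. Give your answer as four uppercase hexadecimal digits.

One's-complement addition (fold any carry out of bit 15 back into bit 0):
  0xCAEC + 0xC25C = 0x18D48 → wrap carry → 0x8D49
  0x8D49 + 0x4A02 = 0x0D74B
  0xD74B + 0x9978 = 0x170C3 → wrap carry → 0x70C4
  0x70C4 + 0x6C39 = 0x0DCFD
  0xDCFD + 0x750A = 0x15207 → wrap carry → 0x5208
One's-complement sum = 0x5208.
Checksum = ~0x5208 & 0xFFFF = 0xADF7.

ADF7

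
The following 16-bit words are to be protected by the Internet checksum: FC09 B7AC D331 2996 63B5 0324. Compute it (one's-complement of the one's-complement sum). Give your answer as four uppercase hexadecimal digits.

One's-complement addition (fold any carry out of bit 15 back into bit 0):
  0xFC09 + 0xB7AC = 0x1B3B5 → wrap carry → 0xB3B6
  0xB3B6 + 0xD331 = 0x186E7 → wrap carry → 0x86E8
  0x86E8 + 0x2996 = 0x0B07E
  0xB07E + 0x63B5 = 0x11433 → wrap carry → 0x1434
  0x1434 + 0x0324 = 0x01758
One's-complement sum = 0x1758.
Checksum = ~0x1758 & 0xFFFF = 0xE8A7.

E8A7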